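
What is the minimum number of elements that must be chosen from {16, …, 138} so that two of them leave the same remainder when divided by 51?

Group the integers by remainder mod 51; there are 51 residue classes, each nonempty in this range.
Choosing one from each class (51 integers) avoids any shared remainder.
One more choice must repeat a class, so two differ by a multiple of 51. Hence 51 + 1 = 52.

52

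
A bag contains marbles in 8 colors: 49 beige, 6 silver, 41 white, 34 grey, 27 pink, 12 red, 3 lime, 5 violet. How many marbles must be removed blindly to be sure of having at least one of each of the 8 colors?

The hardest color to obtain is lime: we could draw every other marble first — 177 − 3 = 174 marbles — without a single lime one.
The next draw must be lime, so 174 + 1 = 175.

175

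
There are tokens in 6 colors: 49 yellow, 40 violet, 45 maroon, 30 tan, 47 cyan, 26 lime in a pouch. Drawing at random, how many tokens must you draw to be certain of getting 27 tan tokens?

234

The worst case draws every non-tan token first: 49 + 40 + 45 + 47 + 26 = 207.
The next 27 draws are then forced to be tan, giving 207 + 27 = 234.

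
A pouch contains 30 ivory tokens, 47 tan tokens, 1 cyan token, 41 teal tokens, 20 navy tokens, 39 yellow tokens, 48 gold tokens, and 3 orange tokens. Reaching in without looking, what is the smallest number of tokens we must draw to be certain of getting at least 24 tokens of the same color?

In the worst case we take at most 23 of each color, but all 1 cyan, all 20 navy, and all 3 orange (fewer than 23), giving 23 + 23 + 1 + 23 + 20 + 23 + 23 + 3 = 139.
One more token then forces some color to 24, so 139 + 1 = 140.

140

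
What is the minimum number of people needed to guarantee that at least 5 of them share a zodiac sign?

49

There are 12 zodiac signs acting as pigeonholes.
With 12 × 4 = 48 people we could place exactly 4 in each, with no class reaching 5.
One more forces some class to hold 5, so 48 + 1 = 49.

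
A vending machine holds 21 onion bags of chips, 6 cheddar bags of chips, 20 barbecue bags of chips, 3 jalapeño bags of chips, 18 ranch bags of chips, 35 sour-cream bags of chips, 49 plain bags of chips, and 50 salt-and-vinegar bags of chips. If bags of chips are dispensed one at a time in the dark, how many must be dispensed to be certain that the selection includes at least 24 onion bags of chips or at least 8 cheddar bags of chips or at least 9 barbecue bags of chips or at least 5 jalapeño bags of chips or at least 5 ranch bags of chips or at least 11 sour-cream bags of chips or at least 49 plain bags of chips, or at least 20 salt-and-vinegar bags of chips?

120

The worst case stops just short of every target: all 21 onion, all 6 cheddar, 8 barbecue, all 3 jalapeño, 4 ranch, 10 sour-cream, 48 plain, 19 salt-and-vinegar — 21 + 6 + 8 + 3 + 4 + 10 + 48 + 19 = 119 bags of chips.
One more bag of chips must push some flavor to its target, so 119 + 1 = 120.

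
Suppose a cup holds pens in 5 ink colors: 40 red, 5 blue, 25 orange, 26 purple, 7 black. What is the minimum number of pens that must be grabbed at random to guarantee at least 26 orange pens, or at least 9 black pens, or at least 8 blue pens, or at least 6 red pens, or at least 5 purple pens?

47

The worst case stops just short of every target: 5 red, all 5 blue, 25 orange, 4 purple, all 7 black — 5 + 5 + 25 + 4 + 7 = 46 pens.
One more pen must push some ink color to its target, so 46 + 1 = 47.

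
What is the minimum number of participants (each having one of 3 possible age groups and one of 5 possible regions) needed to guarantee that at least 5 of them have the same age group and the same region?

There are 3 × 5 = 15 (age group, region) combinations acting as pigeonholes.
With 15 × 4 = 60 participants we could place exactly 4 in each, with no (age group, region) pair reaching 5.
One more forces some (age group, region) pair to hold 5, so 60 + 1 = 61.

61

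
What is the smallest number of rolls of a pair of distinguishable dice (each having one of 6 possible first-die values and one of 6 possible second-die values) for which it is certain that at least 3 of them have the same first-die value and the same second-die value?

73

There are 6 × 6 = 36 (first-die value, second-die value) combinations acting as pigeonholes.
With 36 × 2 = 72 rolls of a pair of distinguishable dice we could place exactly 2 in each, with no (first-die value, second-die value) pair reaching 3.
One more forces some (first-die value, second-die value) pair to hold 3, so 72 + 1 = 73.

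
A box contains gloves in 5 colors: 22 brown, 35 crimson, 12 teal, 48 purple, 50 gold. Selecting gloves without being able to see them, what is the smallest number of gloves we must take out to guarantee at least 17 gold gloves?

134

To avoid gold gloves as long as possible, exhaust the other 4 colors first.
The worst case draws every non-gold glove first: 22 + 35 + 12 + 48 = 117.
The next 17 draws are then forced to be gold, giving 117 + 17 = 134.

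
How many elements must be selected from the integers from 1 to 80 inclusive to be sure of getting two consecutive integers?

Partition {1, …, 80} into 40 pairs: {1,2}, {3,4}, …, {79,80}.
Choosing 40 integers — say the 40 even numbers 2, 4, …, 80 — takes one from each pair and avoids the property.
Choosing 41 forces two into the same pair by pigeonhole, and those are consecutive. So 41.

41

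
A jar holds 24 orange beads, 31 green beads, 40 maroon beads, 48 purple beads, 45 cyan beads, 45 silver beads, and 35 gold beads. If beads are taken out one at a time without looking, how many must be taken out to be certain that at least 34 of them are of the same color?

221

Treat the 7 colors as pigeonholes.
In the worst case we take at most 33 of each color, but all 24 orange and all 31 green (fewer than 33), giving 24 + 31 + 33 + 33 + 33 + 33 + 33 = 220.
One more bead then forces some color to 34, so 220 + 1 = 221.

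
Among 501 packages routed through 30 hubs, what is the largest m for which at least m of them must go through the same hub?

The 501 packages fall into 30 hubs.
If each of the 30 hubs held at most 16, the total would be at most 30 × 16 = 480 < 501, a contradiction.
So at least one holds ⌈501/30⌉ = 17.

17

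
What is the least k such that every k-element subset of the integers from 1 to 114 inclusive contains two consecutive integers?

58

Partition {1, …, 114} into 57 pairs: {1,2}, {3,4}, …, {113,114}.
Choosing 57 integers — say the 57 even numbers 2, 4, …, 114 — takes one from each pair and avoids the property.
Choosing 58 forces two into the same pair by pigeonhole, and those are consecutive. So 58.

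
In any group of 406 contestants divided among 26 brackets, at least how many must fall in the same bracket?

16

The 406 contestants fall into 26 brackets.
If each of the 26 brackets held at most 15, the total would be at most 26 × 15 = 390 < 406, a contradiction.
So at least one holds ⌈406/26⌉ = 16.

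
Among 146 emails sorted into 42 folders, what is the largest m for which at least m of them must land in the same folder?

The 146 emails fall into 42 folders.
If each of the 42 folders held at most 3, the total would be at most 42 × 3 = 126 < 146, a contradiction.
So at least one holds ⌈146/42⌉ = 4.

4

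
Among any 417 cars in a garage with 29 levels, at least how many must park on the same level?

15

If each of the 29 levels held at most 14, the total would be at most 29 × 14 = 406 < 417, a contradiction.
So at least one holds ⌈417/29⌉ = 15.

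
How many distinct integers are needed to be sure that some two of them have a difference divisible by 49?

Use the pigeonhole principle on residue classes: two integers differ by a multiple of 49 exactly when they share a remainder mod 49.
There are 49 residue classes mod 49, so 49 integers can all lie in distinct classes.
One more integer must repeat a residue, giving a difference divisible by 49. So n = 49 + 1 = 50.

50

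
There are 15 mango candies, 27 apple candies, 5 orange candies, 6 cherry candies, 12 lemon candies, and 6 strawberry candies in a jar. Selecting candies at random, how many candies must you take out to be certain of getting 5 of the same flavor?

25

Treat the 6 flavors as pigeonholes.
The worst case takes 4 candies of each flavor without reaching 5 of any: 6 × 4 = 24.
The next candy must bring some flavor to 5, so 24 + 1 = 25.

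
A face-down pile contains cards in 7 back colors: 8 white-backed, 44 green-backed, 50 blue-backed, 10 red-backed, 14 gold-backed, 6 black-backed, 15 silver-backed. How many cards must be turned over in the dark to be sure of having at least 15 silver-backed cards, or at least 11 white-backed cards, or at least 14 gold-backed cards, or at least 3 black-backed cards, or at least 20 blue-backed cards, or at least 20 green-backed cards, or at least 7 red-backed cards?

82

The worst case stops just short of every target: all 8 white-backed, 19 green-backed, 19 blue-backed, 6 red-backed, 13 gold-backed, 2 black-backed, 14 silver-backed — 8 + 19 + 19 + 6 + 13 + 2 + 14 = 81 cards.
One more card must push some back color to its target, so 81 + 1 = 82.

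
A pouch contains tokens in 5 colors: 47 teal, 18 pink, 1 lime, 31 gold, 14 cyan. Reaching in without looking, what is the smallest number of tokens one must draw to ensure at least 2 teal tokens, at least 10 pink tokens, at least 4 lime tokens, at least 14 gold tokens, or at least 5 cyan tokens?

The worst case stops just short of every target: 1 teal, 9 pink, all 1 lime, 13 gold, 4 cyan — 1 + 9 + 1 + 13 + 4 = 28 tokens.
One more token must push some color to its target, so 28 + 1 = 29.

29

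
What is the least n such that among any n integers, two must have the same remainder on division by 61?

Use the pigeonhole principle on residue classes: two integers differ by a multiple of 61 exactly when they share a remainder mod 61.
There are 61 residue classes mod 61, so 61 integers can all lie in distinct classes.
One more integer must repeat a residue, giving a difference divisible by 61. So n = 61 + 1 = 62.

62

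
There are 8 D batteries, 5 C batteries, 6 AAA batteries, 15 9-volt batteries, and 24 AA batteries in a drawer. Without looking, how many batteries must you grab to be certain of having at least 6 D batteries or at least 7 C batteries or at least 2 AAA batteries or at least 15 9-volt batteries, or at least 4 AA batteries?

The worst case stops just short of every target: 5 D, all 5 C, 1 AAA, 14 9-volt, 3 AA — 5 + 5 + 1 + 14 + 3 = 28 batteries.
One more battery must push some type to its target, so 28 + 1 = 29.

29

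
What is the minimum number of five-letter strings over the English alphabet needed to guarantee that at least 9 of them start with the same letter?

209

There are 26 possible first letters acting as pigeonholes.
With 26 × 8 = 208 five-letter strings over the English alphabet we could place exactly 8 in each, with no class reaching 9.
One more forces some class to hold 9, so 208 + 1 = 209.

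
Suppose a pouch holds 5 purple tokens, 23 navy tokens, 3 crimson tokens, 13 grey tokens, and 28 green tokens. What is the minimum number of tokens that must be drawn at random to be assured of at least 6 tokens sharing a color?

24

Treat the 5 colors as pigeonholes.
In the worst case we take at most 5 of each color, but all 3 crimson (fewer than 5), giving 5 + 5 + 3 + 5 + 5 = 23.
One more token then forces some color to 6, so 23 + 1 = 24.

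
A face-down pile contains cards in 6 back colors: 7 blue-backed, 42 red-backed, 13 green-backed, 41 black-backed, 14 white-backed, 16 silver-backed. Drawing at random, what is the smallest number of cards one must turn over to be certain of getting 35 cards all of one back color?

Treat the 6 back colors as pigeonholes.
In the worst case we take at most 34 of each back color, but all 7 blue-backed, all 13 green-backed, all 14 white-backed, and all 16 silver-backed (fewer than 34), giving 7 + 34 + 13 + 34 + 14 + 16 = 118.
One more card then forces some back color to 35, so 118 + 1 = 119.

119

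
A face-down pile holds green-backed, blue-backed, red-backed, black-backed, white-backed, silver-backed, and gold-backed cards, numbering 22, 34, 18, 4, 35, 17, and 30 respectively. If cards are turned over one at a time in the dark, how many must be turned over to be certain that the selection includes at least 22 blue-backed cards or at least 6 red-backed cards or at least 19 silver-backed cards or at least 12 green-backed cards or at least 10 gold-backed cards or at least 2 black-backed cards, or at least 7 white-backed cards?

71

The worst case stops just short of every target: 11 green-backed, 21 blue-backed, 5 red-backed, 1 black-backed, 6 white-backed, all 17 silver-backed, 9 gold-backed — 11 + 21 + 5 + 1 + 6 + 17 + 9 = 70 cards.
One more card must push some back color to its target, so 70 + 1 = 71.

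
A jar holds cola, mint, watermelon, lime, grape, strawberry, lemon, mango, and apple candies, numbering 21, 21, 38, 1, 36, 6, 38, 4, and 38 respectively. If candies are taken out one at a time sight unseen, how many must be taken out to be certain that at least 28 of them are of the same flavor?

162

In the worst case we take at most 27 of each flavor, but all 21 cola, all 21 mint, all 1 lime, all 6 strawberry, and all 4 mango (fewer than 27), giving 21 + 21 + 27 + 1 + 27 + 6 + 27 + 4 + 27 = 161.
One more candy then forces some flavor to 28, so 161 + 1 = 162.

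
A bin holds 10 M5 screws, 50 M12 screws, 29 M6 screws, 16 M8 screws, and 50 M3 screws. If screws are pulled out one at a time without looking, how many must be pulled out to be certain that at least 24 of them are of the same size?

96

Treat the 5 sizes as pigeonholes.
In the worst case we take at most 23 of each size, but all 10 M5 and all 16 M8 (fewer than 23), giving 10 + 23 + 23 + 16 + 23 = 95.
One more screw then forces some size to 24, so 95 + 1 = 96.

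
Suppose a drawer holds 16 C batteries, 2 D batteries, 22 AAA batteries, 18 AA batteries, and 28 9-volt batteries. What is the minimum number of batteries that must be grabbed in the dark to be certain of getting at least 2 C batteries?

The worst case draws every non-C battery first: 2 + 22 + 18 + 28 = 70.
The next 2 draws are then forced to be C, giving 70 + 2 = 72.

72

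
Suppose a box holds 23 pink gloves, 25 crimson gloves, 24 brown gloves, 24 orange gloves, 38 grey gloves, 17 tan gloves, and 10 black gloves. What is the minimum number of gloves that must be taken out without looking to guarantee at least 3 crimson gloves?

139

To avoid crimson gloves as long as possible, exhaust the other 6 colors first.
The worst case draws every non-crimson glove first: 23 + 24 + 24 + 38 + 17 + 10 = 136.
The next 3 draws are then forced to be crimson, giving 136 + 3 = 139.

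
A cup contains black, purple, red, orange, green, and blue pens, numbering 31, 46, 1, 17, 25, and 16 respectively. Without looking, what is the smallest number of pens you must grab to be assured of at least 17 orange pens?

136

The worst case draws every non-orange pen first: 31 + 46 + 1 + 25 + 16 = 119.
The next 17 draws are then forced to be orange, giving 119 + 17 = 136.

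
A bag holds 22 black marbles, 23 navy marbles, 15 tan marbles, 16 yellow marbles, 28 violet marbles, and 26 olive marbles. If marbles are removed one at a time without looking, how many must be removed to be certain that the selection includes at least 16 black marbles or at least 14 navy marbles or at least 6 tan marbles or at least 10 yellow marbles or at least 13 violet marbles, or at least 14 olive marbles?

Each of the 6 colors has its own threshold; avoid all of them simultaneously.
The worst case stops just short of every target: 15 black, 13 navy, 5 tan, 9 yellow, 12 violet, 13 olive — 15 + 13 + 5 + 9 + 12 + 13 = 67 marbles.
One more marble must push some color to its target, so 67 + 1 = 68.

68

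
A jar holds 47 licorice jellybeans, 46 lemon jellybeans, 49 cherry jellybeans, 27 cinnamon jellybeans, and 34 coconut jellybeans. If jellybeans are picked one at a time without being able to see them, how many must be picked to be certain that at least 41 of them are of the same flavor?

182

Treat the 5 flavors as pigeonholes.
In the worst case we take at most 40 of each flavor, but all 27 cinnamon and all 34 coconut (fewer than 40), giving 40 + 40 + 40 + 27 + 34 = 181.
One more jellybean then forces some flavor to 41, so 181 + 1 = 182.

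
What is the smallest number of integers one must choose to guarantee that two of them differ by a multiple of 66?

67

Two integers differ by a multiple of 66 exactly when they share a remainder mod 66.
There are 66 residue classes mod 66, so 66 integers can all lie in distinct classes.
One more integer must repeat a residue, giving a difference divisible by 66. So n = 66 + 1 = 67.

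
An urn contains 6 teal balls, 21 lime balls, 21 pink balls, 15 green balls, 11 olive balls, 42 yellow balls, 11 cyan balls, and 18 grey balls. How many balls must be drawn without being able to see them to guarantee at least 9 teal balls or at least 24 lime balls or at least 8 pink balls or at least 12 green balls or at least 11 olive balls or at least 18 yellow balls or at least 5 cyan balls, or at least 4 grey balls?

Each of the 8 colors has its own threshold; avoid all of them simultaneously.
The worst case stops just short of every target: all 6 teal, all 21 lime, 7 pink, 11 green, 10 olive, 17 yellow, 4 cyan, 3 grey — 6 + 21 + 7 + 11 + 10 + 17 + 4 + 3 = 79 balls.
One more ball must push some color to its target, so 79 + 1 = 80.

80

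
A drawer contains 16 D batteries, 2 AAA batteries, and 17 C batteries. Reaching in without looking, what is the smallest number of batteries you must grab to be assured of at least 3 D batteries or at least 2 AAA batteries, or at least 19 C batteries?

Each of the 3 types has its own threshold; avoid all of them simultaneously.
The worst case stops just short of every target: 2 D, 1 AAA, all 17 C — 2 + 1 + 17 = 20 batteries.
One more battery must push some type to its target, so 20 + 1 = 21.

21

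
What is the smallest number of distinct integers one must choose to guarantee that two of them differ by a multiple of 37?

38

Two integers differ by a multiple of 37 exactly when they share a remainder mod 37.
There are 37 residue classes mod 37, so 37 integers can all lie in distinct classes.
One more integer must repeat a residue, giving a difference divisible by 37. So n = 37 + 1 = 38.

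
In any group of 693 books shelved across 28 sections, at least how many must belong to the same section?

If each of the 28 sections held at most 24, the total would be at most 28 × 24 = 672 < 693, a contradiction.
So at least one holds ⌈693/28⌉ = 25.

25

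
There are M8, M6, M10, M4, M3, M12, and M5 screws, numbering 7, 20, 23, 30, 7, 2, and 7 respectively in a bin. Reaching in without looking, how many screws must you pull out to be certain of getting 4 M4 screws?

70

To avoid M4 screws as long as possible, exhaust the other 6 sizes first.
The worst case draws every non-M4 screw first: 7 + 20 + 23 + 7 + 2 + 7 = 66.
The next 4 draws are then forced to be M4, giving 66 + 4 = 70.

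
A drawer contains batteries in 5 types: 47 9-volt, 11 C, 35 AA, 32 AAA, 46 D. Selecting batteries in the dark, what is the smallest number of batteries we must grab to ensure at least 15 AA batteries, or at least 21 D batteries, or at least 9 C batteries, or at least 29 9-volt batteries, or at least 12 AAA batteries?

The worst case stops just short of every target: 28 9-volt, 8 C, 14 AA, 11 AAA, 20 D — 28 + 8 + 14 + 11 + 20 = 81 batteries.
One more battery must push some type to its target, so 81 + 1 = 82.

82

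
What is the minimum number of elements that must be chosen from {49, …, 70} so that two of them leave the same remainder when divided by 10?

11

Group the integers by remainder mod 10; there are 10 residue classes, each nonempty in this range.
Choosing one from each class (10 integers) avoids any shared remainder.
One more choice must repeat a class, so two differ by a multiple of 10. Hence 10 + 1 = 11.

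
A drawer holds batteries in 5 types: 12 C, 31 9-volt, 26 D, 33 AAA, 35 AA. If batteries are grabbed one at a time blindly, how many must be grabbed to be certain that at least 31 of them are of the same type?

In the worst case we take at most 30 of each type, but all 12 C and all 26 D (fewer than 30), giving 12 + 30 + 26 + 30 + 30 = 128.
One more battery then forces some type to 31, so 128 + 1 = 129.

129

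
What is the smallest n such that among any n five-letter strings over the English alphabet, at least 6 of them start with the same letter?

There are 26 possible first letters acting as pigeonholes.
With 26 × 5 = 130 five-letter strings over the English alphabet we could place exactly 5 in each, with no class reaching 6.
One more forces some class to hold 6, so 130 + 1 = 131.

131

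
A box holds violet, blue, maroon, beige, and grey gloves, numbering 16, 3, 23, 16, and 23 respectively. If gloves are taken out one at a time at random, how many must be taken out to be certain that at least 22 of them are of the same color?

78

Treat the 5 colors as pigeonholes.
In the worst case we take at most 21 of each color, but all 16 violet, all 3 blue, and all 16 beige (fewer than 21), giving 16 + 3 + 21 + 16 + 21 = 77.
One more glove then forces some color to 22, so 77 + 1 = 78.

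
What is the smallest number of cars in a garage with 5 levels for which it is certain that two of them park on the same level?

There are 5 levels acting as pigeonholes.
With 5 cars we could place one in each, avoiding any repeat.
One more forces some class to hold 2, so 5 + 1 = 6.

6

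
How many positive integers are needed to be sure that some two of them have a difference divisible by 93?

94

Two integers differ by a multiple of 93 exactly when they share a remainder mod 93.
There are 93 residue classes mod 93, so 93 integers can all lie in distinct classes.
One more integer must repeat a residue, giving a difference divisible by 93. So n = 93 + 1 = 94.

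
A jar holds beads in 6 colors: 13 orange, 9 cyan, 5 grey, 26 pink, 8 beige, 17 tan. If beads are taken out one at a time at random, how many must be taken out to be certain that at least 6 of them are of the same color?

The worst case takes 5 beads of each color without reaching 6 of any: 6 × 5 = 30.
The next bead must bring some color to 6, so 30 + 1 = 31.

31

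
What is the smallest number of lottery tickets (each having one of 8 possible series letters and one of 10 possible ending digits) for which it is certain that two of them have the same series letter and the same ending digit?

81

There are 8 × 10 = 80 (series letter, ending digit) combinations acting as pigeonholes.
With 80 lottery tickets we could place one in each, avoiding any repeat.
One more forces some (series letter, ending digit) pair to hold 2, so 80 + 1 = 81.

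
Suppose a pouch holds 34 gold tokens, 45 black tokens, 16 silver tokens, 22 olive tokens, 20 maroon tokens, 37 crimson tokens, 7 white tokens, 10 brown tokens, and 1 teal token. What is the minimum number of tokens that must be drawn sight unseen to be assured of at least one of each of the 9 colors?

The hardest color to obtain is teal: we could draw every other token first — 192 − 1 = 191 tokens — without a single teal one.
The next draw must be teal, so 191 + 1 = 192.

192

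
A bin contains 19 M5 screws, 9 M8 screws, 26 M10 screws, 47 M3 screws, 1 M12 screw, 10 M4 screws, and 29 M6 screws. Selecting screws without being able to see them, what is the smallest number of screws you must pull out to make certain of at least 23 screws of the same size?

In the worst case we take at most 22 of each size, but all 19 M5, all 9 M8, all 1 M12, and all 10 M4 (fewer than 22), giving 19 + 9 + 22 + 22 + 1 + 10 + 22 = 105.
One more screw then forces some size to 23, so 105 + 1 = 106.

106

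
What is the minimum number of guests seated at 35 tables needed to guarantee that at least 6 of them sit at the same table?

176

There are 35 tables acting as pigeonholes.
With 35 × 5 = 175 guests we could place exactly 5 in each, with no class reaching 6.
One more forces some class to hold 6, so 175 + 1 = 176.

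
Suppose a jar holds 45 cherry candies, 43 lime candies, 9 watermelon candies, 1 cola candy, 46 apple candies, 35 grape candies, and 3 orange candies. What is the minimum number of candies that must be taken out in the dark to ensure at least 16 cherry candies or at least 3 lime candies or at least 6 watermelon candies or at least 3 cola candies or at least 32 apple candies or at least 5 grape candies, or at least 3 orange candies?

61

Each of the 7 flavors has its own threshold; avoid all of them simultaneously.
The worst case stops just short of every target: 15 cherry, 2 lime, 5 watermelon, all 1 cola, 31 apple, 4 grape, 2 orange — 15 + 2 + 5 + 1 + 31 + 4 + 2 = 60 candies.
One more candy must push some flavor to its target, so 60 + 1 = 61.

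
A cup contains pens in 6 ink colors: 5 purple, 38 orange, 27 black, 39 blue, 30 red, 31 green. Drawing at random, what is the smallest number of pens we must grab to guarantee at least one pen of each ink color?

166

The hardest ink color to obtain is purple: we could draw every other pen first — 170 − 5 = 165 pens — without a single purple one.
The next draw must be purple, so 165 + 1 = 166.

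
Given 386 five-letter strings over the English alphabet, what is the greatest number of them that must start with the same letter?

15

There are 26 possible first letters, which serve as the pigeonholes.
If each of the 26 possible first letters held at most 14, the total would be at most 26 × 14 = 364 < 386, a contradiction.
So at least one holds ⌈386/26⌉ = 15.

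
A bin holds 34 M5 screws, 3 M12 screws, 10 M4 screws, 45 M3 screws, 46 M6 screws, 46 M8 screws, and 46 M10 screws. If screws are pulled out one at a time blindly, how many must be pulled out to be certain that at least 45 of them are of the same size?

In the worst case we take at most 44 of each size, but all 34 M5, all 3 M12, and all 10 M4 (fewer than 44), giving 34 + 3 + 10 + 44 + 44 + 44 + 44 = 223.
One more screw then forces some size to 45, so 223 + 1 = 224.

224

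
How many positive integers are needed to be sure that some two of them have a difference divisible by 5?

Two integers differ by a multiple of 5 exactly when they share a remainder mod 5.
There are 5 residue classes mod 5, so 5 integers can all lie in distinct classes.
One more integer must repeat a residue, giving a difference divisible by 5. So n = 5 + 1 = 6.

6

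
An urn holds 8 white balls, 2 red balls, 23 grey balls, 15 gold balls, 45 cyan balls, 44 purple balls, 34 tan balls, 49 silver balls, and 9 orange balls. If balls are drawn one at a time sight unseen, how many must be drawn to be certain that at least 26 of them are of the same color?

158

Treat the 9 colors as pigeonholes.
In the worst case we take at most 25 of each color, but all 8 white, all 2 red, all 23 grey, all 15 gold, and all 9 orange (fewer than 25), giving 8 + 2 + 23 + 15 + 25 + 25 + 25 + 25 + 9 = 157.
One more ball then forces some color to 26, so 157 + 1 = 158.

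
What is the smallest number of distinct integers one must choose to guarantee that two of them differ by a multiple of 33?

Two integers differ by a multiple of 33 exactly when they share a remainder mod 33.
There are 33 residue classes mod 33, so 33 integers can all lie in distinct classes.
One more integer must repeat a residue, giving a difference divisible by 33. So n = 33 + 1 = 34.

34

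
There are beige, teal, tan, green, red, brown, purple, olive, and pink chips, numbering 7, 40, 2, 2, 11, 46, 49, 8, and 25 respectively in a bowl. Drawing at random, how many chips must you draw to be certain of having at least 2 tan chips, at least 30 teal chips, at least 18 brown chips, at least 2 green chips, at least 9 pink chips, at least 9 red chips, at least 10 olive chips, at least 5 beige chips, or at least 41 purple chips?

117

The worst case stops just short of every target: 4 beige, 29 teal, 1 tan, 1 green, 8 red, 17 brown, 40 purple, all 8 olive, 8 pink — 4 + 29 + 1 + 1 + 8 + 17 + 40 + 8 + 8 = 116 chips.
One more chip must push some color to its target, so 116 + 1 = 117.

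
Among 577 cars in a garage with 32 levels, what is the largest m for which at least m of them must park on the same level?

If each of the 32 levels held at most 18, the total would be at most 32 × 18 = 576 < 577, a contradiction.
So at least one holds ⌈577/32⌉ = 19.

19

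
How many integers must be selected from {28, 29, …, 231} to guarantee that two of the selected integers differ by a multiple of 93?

Use the pigeonhole principle on residue classes: group the integers by remainder mod 93; there are 93 residue classes, each nonempty in this range.
Choosing one from each class (93 integers) avoids any shared remainder.
One more choice must repeat a class, so two differ by a multiple of 93. Hence 93 + 1 = 94.

94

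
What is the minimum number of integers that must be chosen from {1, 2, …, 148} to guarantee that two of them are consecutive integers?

Partition {1, …, 148} into 74 pairs: {1,2}, {3,4}, …, {147,148}.
Choosing 74 integers — say the 74 even numbers 2, 4, …, 148 — takes one from each pair and avoids the property.
Choosing 75 forces two into the same pair by pigeonhole, and those are consecutive. So 75.

75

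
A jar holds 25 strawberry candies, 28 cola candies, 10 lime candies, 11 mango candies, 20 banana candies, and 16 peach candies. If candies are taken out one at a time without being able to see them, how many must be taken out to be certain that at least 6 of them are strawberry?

To avoid strawberry candies as long as possible, exhaust the other 5 flavors first.
The worst case draws every non-strawberry candy first: 28 + 10 + 11 + 20 + 16 = 85.
The next 6 draws are then forced to be strawberry, giving 85 + 6 = 91.

91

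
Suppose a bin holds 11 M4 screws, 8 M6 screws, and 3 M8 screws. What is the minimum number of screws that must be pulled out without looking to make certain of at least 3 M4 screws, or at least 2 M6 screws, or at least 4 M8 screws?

7

The worst case stops just short of every target: 2 M4, 1 M6, 3 M8 — 2 + 1 + 3 = 6 screws.
One more screw must push some size to its target, so 6 + 1 = 7.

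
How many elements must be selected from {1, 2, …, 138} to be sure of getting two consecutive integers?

70

Partition {1, …, 138} into 69 pairs: {1,2}, {3,4}, …, {137,138}.
Choosing 69 integers — say the 69 even numbers 2, 4, …, 138 — takes one from each pair and avoids the property.
Choosing 70 forces two into the same pair by pigeonhole, and those are consecutive. So 70.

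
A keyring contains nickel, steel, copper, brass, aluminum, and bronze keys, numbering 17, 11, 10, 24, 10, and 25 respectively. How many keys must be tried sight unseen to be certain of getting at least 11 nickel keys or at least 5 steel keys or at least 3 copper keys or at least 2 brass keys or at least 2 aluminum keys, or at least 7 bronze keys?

25

Each of the 6 types has its own threshold; avoid all of them simultaneously.
The worst case stops just short of every target: 10 nickel, 4 steel, 2 copper, 1 brass, 1 aluminum, 6 bronze — 10 + 4 + 2 + 1 + 1 + 6 = 24 keys.
One more key must push some type to its target, so 24 + 1 = 25.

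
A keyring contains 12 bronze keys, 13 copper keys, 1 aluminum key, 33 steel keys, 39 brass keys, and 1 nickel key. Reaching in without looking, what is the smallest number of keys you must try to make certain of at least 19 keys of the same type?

64

In the worst case we take at most 18 of each type, but all 12 bronze, all 13 copper, all 1 aluminum, and all 1 nickel (fewer than 18), giving 12 + 13 + 1 + 18 + 18 + 1 = 63.
One more key then forces some type to 19, so 63 + 1 = 64.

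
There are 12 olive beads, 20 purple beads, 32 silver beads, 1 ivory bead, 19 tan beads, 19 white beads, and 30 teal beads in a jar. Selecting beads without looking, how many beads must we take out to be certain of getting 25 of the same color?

120

In the worst case we take at most 24 of each color, but all 12 olive, all 20 purple, all 1 ivory, all 19 tan, and all 19 white (fewer than 24), giving 12 + 20 + 24 + 1 + 19 + 19 + 24 = 119.
One more bead then forces some color to 25, so 119 + 1 = 120.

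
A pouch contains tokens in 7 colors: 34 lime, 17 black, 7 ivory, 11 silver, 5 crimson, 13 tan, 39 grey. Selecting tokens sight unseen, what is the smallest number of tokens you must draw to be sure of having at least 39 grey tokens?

The worst case draws every non-grey token first: 34 + 17 + 7 + 11 + 5 + 13 = 87.
The next 39 draws are then forced to be grey, giving 87 + 39 = 126.

126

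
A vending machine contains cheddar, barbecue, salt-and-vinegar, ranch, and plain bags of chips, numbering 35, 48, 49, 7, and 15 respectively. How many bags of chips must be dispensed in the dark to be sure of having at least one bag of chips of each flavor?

148

The hardest flavor to obtain is ranch: we could draw every other bag of chips first — 154 − 7 = 147 bags of chips — without a single ranch one.
The next draw must be ranch, so 147 + 1 = 148.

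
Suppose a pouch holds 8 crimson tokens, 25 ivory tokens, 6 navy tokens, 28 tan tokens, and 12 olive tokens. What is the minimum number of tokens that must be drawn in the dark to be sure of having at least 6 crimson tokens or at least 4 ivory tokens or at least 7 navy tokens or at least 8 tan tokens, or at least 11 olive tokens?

32

The worst case stops just short of every target: 5 crimson, 3 ivory, 6 navy, 7 tan, 10 olive — 5 + 3 + 6 + 7 + 10 = 31 tokens.
One more token must push some color to its target, so 31 + 1 = 32.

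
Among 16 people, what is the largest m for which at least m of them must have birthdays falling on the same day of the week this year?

The 16 people fall into 7 days of the week.
If each of the 7 days of the week held at most 2, the total would be at most 7 × 2 = 14 < 16, a contradiction.
So at least one holds ⌈16/7⌉ = 3.

3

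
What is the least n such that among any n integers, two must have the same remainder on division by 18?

Two integers differ by a multiple of 18 exactly when they share a remainder mod 18.
There are 18 residue classes mod 18, so 18 integers can all lie in distinct classes.
One more integer must repeat a residue, giving a difference divisible by 18. So n = 18 + 1 = 19.

19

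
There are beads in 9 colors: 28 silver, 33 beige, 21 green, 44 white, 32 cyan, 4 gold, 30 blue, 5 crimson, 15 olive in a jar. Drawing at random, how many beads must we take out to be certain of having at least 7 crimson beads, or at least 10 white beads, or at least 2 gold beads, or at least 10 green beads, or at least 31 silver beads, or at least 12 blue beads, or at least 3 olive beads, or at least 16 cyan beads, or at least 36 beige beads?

114

The worst case stops just short of every target: all 28 silver, all 33 beige, 9 green, 9 white, 15 cyan, 1 gold, 11 blue, all 5 crimson, 2 olive — 28 + 33 + 9 + 9 + 15 + 1 + 11 + 5 + 2 = 113 beads.
One more bead must push some color to its target, so 113 + 1 = 114.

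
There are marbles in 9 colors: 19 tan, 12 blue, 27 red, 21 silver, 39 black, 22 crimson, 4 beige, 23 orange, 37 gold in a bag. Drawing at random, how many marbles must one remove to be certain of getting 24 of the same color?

Treat the 9 colors as pigeonholes.
In the worst case we take at most 23 of each color, but all 19 tan, all 12 blue, all 21 silver, all 22 crimson, and all 4 beige (fewer than 23), giving 19 + 12 + 23 + 21 + 23 + 22 + 4 + 23 + 23 = 170.
One more marble then forces some color to 24, so 170 + 1 = 171.

171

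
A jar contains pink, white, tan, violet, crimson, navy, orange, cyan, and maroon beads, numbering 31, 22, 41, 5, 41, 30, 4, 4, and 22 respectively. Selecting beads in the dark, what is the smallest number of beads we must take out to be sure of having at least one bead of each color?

197

The hardest color to obtain is orange: we could draw every other bead first — 200 − 4 = 196 beads — without a single orange one.
The next draw must be orange, so 196 + 1 = 197.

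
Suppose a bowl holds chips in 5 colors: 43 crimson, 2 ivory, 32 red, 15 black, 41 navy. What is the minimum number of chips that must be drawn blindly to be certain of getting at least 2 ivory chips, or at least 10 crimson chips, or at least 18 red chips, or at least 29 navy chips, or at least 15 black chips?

70

Each of the 5 colors has its own threshold; avoid all of them simultaneously.
The worst case stops just short of every target: 9 crimson, 1 ivory, 17 red, 14 black, 28 navy — 9 + 1 + 17 + 14 + 28 = 69 chips.
One more chip must push some color to its target, so 69 + 1 = 70.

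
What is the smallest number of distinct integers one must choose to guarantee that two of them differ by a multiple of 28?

Use the pigeonhole principle on residue classes: two integers differ by a multiple of 28 exactly when they share a remainder mod 28.
There are 28 residue classes mod 28, so 28 integers can all lie in distinct classes.
One more integer must repeat a residue, giving a difference divisible by 28. So n = 28 + 1 = 29.

29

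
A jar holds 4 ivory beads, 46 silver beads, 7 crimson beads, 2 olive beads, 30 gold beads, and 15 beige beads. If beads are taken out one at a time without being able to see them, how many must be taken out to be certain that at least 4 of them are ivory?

104

The worst case draws every non-ivory bead first: 46 + 7 + 2 + 30 + 15 = 100.
The next 4 draws are then forced to be ivory, giving 100 + 4 = 104.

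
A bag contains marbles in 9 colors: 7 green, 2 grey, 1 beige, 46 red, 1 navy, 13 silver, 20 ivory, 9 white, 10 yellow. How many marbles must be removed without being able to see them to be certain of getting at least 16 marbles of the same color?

Treat the 9 colors as pigeonholes.
In the worst case we take at most 15 of each color, but all 7 green, all 2 grey, all 1 beige, all 1 navy, all 13 silver, all 9 white, and all 10 yellow (fewer than 15), giving 7 + 2 + 1 + 15 + 1 + 13 + 15 + 9 + 10 = 73.
One more marble then forces some color to 16, so 73 + 1 = 74.

74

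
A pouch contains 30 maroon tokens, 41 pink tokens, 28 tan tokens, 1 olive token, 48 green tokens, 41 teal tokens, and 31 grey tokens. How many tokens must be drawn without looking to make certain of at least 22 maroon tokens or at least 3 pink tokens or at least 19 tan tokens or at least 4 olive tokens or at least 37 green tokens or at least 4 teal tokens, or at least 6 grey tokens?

The worst case stops just short of every target: 21 maroon, 2 pink, 18 tan, all 1 olive, 36 green, 3 teal, 5 grey — 21 + 2 + 18 + 1 + 36 + 3 + 5 = 86 tokens.
One more token must push some color to its target, so 86 + 1 = 87.

87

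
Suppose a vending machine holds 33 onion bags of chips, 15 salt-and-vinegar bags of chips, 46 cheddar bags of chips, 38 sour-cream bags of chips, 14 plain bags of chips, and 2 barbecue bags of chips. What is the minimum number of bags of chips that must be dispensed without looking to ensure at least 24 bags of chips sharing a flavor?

Treat the 6 flavors as pigeonholes.
In the worst case we take at most 23 of each flavor, but all 15 salt-and-vinegar, all 14 plain, and all 2 barbecue (fewer than 23), giving 23 + 15 + 23 + 23 + 14 + 2 = 100.
One more bag of chips then forces some flavor to 24, so 100 + 1 = 101.

101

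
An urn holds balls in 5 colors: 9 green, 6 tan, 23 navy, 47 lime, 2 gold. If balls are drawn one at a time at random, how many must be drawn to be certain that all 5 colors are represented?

The hardest color to obtain is gold: we could draw every other ball first — 87 − 2 = 85 balls — without a single gold one.
The next draw must be gold, so 85 + 1 = 86.

86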